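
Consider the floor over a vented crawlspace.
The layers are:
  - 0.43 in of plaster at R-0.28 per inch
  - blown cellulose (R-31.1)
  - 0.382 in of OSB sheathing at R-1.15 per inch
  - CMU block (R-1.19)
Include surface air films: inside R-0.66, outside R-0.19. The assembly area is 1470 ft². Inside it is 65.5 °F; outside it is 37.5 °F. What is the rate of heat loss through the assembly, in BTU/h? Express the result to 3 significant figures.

1220 BTU/h

0.43 × 0.28 = 0.1204
0.382 × 1.15 = 0.4393
R_total = 0.66 + 0.1204 + 31.1 + 0.4393 + 1.19 + 0.19 = 33.7 ft²·°F·h/BTU
Q = A·ΔT/R = 1470 × (65.5 − 37.5) / 33.7 = 1221 BTU/h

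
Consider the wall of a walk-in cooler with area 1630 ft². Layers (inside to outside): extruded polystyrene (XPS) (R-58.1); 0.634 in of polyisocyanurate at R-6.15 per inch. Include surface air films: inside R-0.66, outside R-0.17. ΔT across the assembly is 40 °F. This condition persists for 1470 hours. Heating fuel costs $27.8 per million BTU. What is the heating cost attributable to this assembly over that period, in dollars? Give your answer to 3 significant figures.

42.4 dollars

0.634 × 6.15 = 3.899
R_total = 0.66 + 58.1 + 3.899 + 0.17 = 62.83 ft²·°F·h/BTU
Q = 1630 × 40 / 62.83 = 1038 BTU/h
E = 1038 × 1470 = 1525000 BTU
Cost = 1525000/10⁶ × 27.8 = $42.41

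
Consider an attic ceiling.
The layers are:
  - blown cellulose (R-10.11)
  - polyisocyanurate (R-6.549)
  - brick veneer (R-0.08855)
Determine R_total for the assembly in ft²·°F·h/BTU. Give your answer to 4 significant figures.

R_total = 10.11 + 6.549 + 0.08855 = 16.748 ft²·°F·h/BTU

16.75 ft²·°F·h/BTU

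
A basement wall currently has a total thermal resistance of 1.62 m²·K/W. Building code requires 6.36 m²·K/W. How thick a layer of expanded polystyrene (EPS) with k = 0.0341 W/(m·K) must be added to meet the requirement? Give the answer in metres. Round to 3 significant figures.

ΔR = 6.36 − 1.62 = 4.74 m²·K/W
L = ΔR × k = 4.74 × 0.0341 = 0.1616 m

0.162 m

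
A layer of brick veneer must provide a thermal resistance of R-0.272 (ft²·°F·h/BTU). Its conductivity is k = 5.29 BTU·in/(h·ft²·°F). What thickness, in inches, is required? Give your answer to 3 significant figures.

1.44 in

L = R × k = 0.272 × 5.29 = 1.439 in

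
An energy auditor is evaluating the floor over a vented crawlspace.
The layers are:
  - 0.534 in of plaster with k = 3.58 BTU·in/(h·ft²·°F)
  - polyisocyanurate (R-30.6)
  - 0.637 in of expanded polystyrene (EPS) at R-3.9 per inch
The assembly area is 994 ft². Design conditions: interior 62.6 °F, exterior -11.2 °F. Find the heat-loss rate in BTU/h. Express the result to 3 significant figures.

0.534/3.58 = 0.1492
0.637 × 3.9 = 2.484
R_total = 0.1492 + 30.6 + 2.484 = 33.23 ft²·°F·h/BTU
Q = A·ΔT/R = 994 × (62.6 − (-11.2)) / 33.23 = 2207 BTU/h

2210 BTU/h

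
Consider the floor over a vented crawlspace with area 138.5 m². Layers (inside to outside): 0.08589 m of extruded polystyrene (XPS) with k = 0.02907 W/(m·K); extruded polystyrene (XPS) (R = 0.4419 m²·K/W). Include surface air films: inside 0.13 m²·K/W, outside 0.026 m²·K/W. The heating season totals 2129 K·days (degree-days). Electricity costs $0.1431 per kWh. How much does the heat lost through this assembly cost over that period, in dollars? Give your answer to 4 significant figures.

0.08589/0.02907 = 2.9546
R_total = 0.13 + 2.9546 + 0.4419 + 0.026 = 3.5525 m²·K/W
E = A × HDD × 24 / R / 1000 = 138.5 × 2129 × 24 / 3.5525 / 1000 = 1992.1 kWh
Cost = 1992.1 × 0.1431 = $285.06

285.1 dollars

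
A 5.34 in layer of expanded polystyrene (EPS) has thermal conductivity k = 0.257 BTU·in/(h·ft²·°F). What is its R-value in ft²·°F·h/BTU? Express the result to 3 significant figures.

20.8 ft²·°F·h/BTU

R = L/k = 5.34/0.257 = 20.78 ft²·°F·h/BTU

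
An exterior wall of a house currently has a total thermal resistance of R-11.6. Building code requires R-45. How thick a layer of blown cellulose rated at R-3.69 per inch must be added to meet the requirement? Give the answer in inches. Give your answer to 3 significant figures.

9.05 in

ΔR = 45 − 11.6 = 33.4 ft²·°F·h/BTU
L = ΔR / (R/in) = 33.4/3.69 = 9.051 in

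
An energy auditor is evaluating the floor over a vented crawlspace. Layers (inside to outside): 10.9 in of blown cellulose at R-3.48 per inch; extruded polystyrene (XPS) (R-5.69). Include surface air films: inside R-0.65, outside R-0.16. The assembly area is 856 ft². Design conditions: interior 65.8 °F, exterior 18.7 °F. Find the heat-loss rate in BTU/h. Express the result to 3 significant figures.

10.9 × 3.48 = 37.93
R_total = 0.65 + 37.93 + 5.69 + 0.16 = 44.43 ft²·°F·h/BTU
Q = A·ΔT/R = 856 × (65.8 − 18.7) / 44.43 = 907.4 BTU/h

907 BTU/h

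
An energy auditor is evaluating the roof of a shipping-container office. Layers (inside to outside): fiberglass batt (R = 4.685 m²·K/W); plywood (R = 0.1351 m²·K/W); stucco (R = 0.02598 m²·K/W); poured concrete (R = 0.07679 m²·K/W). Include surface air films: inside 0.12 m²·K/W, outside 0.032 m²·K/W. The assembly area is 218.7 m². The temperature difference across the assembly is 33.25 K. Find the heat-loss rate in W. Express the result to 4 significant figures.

1433 W

R_total = 0.12 + 4.685 + 0.1351 + 0.02598 + 0.07679 + 0.032 = 5.0749 m²·K/W
Q = A·ΔT/R = 218.7 × 33.25 / 5.0749 = 1432.9 W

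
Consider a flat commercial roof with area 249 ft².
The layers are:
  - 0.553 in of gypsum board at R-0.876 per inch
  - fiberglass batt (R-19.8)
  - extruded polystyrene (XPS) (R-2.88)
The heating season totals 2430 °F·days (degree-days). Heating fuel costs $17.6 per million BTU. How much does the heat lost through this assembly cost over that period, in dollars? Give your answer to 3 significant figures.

0.553 × 0.876 = 0.4844
R_total = 0.4844 + 19.8 + 2.88 = 23.16 ft²·°F·h/BTU
E = A × HDD × 24 / R = 249 × 2430 × 24 / 23.16 = 626900 BTU
Cost = 626900/10⁶ × 17.6 = $11.03

11.0 dollars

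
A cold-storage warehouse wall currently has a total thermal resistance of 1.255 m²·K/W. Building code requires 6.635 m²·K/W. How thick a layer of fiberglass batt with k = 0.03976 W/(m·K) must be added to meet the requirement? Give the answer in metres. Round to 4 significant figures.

0.2139 m

ΔR = 6.635 − 1.255 = 5.38 m²·K/W
L = ΔR × k = 5.38 × 0.03976 = 0.21391 m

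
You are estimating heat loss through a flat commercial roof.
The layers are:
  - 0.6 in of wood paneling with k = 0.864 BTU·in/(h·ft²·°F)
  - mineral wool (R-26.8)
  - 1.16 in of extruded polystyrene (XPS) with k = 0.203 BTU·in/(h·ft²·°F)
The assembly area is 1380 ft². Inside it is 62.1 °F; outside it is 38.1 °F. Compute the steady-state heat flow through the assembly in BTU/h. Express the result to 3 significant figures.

0.6/0.864 = 0.6944
1.16/0.203 = 5.714
R_total = 0.6944 + 26.8 + 5.714 = 33.21 ft²·°F·h/BTU
Q = A·ΔT/R = 1380 × (62.1 − 38.1) / 33.21 = 997.3 BTU/h

997 BTU/h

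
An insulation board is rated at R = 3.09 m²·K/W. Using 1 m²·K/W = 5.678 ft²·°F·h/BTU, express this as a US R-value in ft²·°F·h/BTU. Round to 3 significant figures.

17.5 ft²·°F·h/BTU

R_US = 3.09 × 5.678 = 17.55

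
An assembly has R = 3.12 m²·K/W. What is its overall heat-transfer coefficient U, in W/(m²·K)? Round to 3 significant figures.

0.321 W/(m²·K)

U = 1/R = 1/3.12 = 0.3205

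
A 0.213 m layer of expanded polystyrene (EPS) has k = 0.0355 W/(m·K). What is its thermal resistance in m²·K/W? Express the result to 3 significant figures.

6.00 m²·K/W

R = L/k = 0.213/0.0355 = 6 m²·K/W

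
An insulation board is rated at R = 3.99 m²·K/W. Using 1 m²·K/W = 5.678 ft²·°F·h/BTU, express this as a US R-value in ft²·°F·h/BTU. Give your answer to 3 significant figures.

22.7 ft²·°F·h/BTU

R_US = 3.99 × 5.678 = 22.66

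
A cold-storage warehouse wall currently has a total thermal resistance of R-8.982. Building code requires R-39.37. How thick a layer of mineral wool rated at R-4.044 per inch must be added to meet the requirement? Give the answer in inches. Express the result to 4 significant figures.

7.514 in

ΔR = 39.37 − 8.982 = 30.388 ft²·°F·h/BTU
L = ΔR / (R/in) = 30.388/4.044 = 7.5143 in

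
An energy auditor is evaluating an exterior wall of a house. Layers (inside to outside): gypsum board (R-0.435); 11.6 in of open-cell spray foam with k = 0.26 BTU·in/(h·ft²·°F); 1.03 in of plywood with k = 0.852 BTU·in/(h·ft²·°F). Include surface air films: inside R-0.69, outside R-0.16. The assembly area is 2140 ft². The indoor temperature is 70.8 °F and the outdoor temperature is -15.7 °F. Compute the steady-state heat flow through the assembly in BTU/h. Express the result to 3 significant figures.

11.6/0.26 = 44.62
1.03/0.852 = 1.209
R_total = 0.69 + 0.435 + 44.62 + 1.209 + 0.16 = 47.11 ft²·°F·h/BTU
Q = A·ΔT/R = 2140 × (70.8 − (-15.7)) / 47.11 = 3929 BTU/h

3930 BTU/h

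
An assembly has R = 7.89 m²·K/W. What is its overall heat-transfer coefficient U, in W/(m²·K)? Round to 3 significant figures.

0.127 W/(m²·K)

U = 1/R = 1/7.89 = 0.1267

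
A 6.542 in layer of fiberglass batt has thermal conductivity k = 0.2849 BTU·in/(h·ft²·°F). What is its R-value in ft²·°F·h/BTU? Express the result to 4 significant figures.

22.96 ft²·°F·h/BTU

R = L/k = 6.542/0.2849 = 22.962 ft²·°F·h/BTU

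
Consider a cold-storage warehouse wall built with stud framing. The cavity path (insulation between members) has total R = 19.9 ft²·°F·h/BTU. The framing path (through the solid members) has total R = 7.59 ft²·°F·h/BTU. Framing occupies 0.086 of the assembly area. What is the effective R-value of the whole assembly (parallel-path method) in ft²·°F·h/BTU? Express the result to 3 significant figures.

17.5 ft²·°F·h/BTU

U_eff = 0.914/19.9 + 0.086/7.59 = 0.04593 + 0.01133 = 0.05726
R_eff = 1/U_eff = 17.46 ft²·°F·h/BTU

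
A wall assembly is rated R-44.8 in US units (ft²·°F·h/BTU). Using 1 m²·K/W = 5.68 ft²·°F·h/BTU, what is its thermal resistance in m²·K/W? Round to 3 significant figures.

7.89 m²·K/W

R_SI = 44.8/5.68 = 7.887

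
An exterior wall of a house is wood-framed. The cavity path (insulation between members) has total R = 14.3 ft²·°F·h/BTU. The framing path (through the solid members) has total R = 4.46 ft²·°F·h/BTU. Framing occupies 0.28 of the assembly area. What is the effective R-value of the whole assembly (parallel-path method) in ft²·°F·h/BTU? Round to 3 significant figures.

U_eff = 0.72/14.3 + 0.28/4.46 = 0.05035 + 0.06278 = 0.1131
R_eff = 1/U_eff = 8.839 ft²·°F·h/BTU

8.84 ft²·°F·h/BTU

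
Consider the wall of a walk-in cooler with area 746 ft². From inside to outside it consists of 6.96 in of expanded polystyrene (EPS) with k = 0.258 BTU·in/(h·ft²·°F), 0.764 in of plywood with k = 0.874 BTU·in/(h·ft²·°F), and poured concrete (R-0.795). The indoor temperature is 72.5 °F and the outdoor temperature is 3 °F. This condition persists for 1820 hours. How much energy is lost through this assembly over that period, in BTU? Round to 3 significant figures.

3290000 BTU

6.96/0.258 = 26.98
0.764/0.874 = 0.8741
R_total = 26.98 + 0.8741 + 0.795 = 28.65 ft²·°F·h/BTU
Q = 746 × (72.5 − 3) / 28.65 = 1810 BTU/h
E = 1810 × 1820 = 3294000 BTU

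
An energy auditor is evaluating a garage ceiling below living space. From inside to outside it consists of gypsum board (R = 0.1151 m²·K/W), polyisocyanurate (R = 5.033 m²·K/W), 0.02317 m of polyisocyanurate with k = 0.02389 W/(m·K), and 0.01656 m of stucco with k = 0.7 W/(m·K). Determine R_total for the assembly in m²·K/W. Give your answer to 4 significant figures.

6.142 m²·K/W

0.02317/0.02389 = 0.96986
0.01656/0.7 = 0.023657
R_total = 0.1151 + 5.033 + 0.96986 + 0.023657 = 6.1416 m²·K/W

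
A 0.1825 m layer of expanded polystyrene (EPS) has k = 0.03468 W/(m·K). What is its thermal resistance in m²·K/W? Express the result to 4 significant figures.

5.262 m²·K/W

R = L/k = 0.1825/0.03468 = 5.2624 m²·K/W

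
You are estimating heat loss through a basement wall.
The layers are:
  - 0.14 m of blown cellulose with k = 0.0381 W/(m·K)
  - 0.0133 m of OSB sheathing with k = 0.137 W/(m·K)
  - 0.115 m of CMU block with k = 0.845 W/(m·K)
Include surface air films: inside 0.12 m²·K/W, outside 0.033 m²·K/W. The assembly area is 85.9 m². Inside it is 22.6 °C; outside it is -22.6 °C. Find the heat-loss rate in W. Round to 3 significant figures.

956 W

0.14/0.0381 = 3.675
0.0133/0.137 = 0.09708
0.115/0.845 = 0.1361
R_total = 0.12 + 3.675 + 0.09708 + 0.1361 + 0.033 = 4.061 m²·K/W
Q = A·ΔT/R = 85.9 × (22.6 − (-22.6)) / 4.061 = 956.2 W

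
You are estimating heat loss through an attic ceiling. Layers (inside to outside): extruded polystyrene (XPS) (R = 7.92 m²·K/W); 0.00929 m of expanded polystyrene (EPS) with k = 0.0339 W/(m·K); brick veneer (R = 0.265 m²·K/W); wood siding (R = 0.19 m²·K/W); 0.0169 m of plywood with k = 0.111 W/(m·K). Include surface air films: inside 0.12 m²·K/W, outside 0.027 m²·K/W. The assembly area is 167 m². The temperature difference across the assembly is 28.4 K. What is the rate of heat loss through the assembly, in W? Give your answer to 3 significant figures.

530 W

0.00929/0.0339 = 0.274
0.0169/0.111 = 0.1523
R_total = 0.12 + 7.92 + 0.274 + 0.265 + 0.19 + 0.1523 + 0.027 = 8.948 m²·K/W
Q = A·ΔT/R = 167 × 28.4 / 8.948 = 530 W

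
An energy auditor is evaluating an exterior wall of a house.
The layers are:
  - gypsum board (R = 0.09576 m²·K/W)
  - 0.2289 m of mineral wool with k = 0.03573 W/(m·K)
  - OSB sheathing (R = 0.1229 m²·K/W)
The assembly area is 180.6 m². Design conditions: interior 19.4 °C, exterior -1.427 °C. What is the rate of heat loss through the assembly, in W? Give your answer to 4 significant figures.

0.2289/0.03573 = 6.4064
R_total = 0.09576 + 6.4064 + 0.1229 = 6.625 m²·K/W
Q = A·ΔT/R = 180.6 × (19.4 − (-1.427)) / 6.625 = 567.75 W

567.7 W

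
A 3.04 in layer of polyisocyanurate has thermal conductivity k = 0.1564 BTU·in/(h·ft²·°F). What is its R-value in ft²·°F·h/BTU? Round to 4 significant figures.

R = L/k = 3.04/0.1564 = 19.437 ft²·°F·h/BTU

19.44 ft²·°F·h/BTU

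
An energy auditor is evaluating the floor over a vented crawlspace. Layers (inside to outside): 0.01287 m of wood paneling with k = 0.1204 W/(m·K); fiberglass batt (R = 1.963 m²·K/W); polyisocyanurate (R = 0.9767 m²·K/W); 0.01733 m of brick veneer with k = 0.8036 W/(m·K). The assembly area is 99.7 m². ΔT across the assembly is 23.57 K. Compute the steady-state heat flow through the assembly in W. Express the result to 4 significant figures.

0.01287/0.1204 = 0.10689
0.01733/0.8036 = 0.021565
R_total = 0.10689 + 1.963 + 0.9767 + 0.021565 = 3.0682 m²·K/W
Q = A·ΔT/R = 99.7 × 23.57 / 3.0682 = 765.91 W

765.9 W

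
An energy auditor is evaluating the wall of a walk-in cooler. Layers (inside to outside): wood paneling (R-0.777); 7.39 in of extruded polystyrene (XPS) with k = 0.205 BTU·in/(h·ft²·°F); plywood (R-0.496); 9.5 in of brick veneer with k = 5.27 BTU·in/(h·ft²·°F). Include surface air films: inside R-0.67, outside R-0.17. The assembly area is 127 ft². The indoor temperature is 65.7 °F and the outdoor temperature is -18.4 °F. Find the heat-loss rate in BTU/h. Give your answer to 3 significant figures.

7.39/0.205 = 36.05
9.5/5.27 = 1.803
R_total = 0.67 + 0.777 + 36.05 + 0.496 + 1.803 + 0.17 = 39.96 ft²·°F·h/BTU
Q = A·ΔT/R = 127 × (65.7 − (-18.4)) / 39.96 = 267.3 BTU/h

267 BTU/h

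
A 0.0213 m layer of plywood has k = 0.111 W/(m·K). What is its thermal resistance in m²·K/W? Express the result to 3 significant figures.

R = L/k = 0.0213/0.111 = 0.1919 m²·K/W

0.192 m²·K/W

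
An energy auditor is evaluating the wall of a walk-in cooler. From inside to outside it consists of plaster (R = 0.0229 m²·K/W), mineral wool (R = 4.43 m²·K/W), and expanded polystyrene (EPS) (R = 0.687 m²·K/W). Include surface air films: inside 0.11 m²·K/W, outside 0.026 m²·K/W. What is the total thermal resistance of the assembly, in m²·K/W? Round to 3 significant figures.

R_total = 0.11 + 0.0229 + 4.43 + 0.687 + 0.026 = 5.276 m²·K/W

5.28 m²·K/W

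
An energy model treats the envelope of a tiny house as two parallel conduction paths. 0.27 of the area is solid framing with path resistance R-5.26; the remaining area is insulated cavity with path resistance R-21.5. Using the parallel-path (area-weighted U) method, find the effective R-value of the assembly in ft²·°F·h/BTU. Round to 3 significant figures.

U_eff = 0.73/21.5 + 0.27/5.26 = 0.03395 + 0.05133 = 0.08528
R_eff = 1/U_eff = 11.73 ft²·°F·h/BTU

11.7 ft²·°F·h/BTU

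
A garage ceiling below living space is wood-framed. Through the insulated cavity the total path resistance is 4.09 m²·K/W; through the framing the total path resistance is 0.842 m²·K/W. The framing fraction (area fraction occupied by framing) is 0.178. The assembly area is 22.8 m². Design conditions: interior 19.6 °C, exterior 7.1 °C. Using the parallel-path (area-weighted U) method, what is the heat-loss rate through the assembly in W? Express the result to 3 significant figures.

U_eff = 0.822/4.09 + 0.178/0.842 = 0.201 + 0.2114 = 0.4124
R_eff = 1/U_eff = 2.425 m²·K/W
Q = 22.8 × (19.6 − 7.1) / 2.425 = 117.5 W

118 W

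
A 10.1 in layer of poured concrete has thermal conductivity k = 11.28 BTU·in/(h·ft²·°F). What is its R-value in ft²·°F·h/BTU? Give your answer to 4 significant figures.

R = L/k = 10.1/11.28 = 0.89539 ft²·°F·h/BTU

0.8954 ft²·°F·h/BTU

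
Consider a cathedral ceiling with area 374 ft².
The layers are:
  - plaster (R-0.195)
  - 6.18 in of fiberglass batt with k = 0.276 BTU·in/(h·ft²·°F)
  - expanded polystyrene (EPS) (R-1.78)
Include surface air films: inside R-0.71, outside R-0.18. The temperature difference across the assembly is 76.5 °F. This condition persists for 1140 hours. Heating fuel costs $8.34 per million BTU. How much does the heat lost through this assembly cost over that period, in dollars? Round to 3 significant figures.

6.18/0.276 = 22.39
R_total = 0.71 + 0.195 + 22.39 + 1.78 + 0.18 = 25.26 ft²·°F·h/BTU
Q = 374 × 76.5 / 25.26 = 1133 BTU/h
E = 1133 × 1140 = 1291000 BTU
Cost = 1291000/10⁶ × 8.34 = $10.77

10.8 dollars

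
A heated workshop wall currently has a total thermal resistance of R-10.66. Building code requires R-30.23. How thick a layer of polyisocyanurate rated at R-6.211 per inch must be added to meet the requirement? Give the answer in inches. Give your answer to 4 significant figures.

ΔR = 30.23 − 10.66 = 19.57 ft²·°F·h/BTU
L = ΔR / (R/in) = 19.57/6.211 = 3.1509 in

3.151 in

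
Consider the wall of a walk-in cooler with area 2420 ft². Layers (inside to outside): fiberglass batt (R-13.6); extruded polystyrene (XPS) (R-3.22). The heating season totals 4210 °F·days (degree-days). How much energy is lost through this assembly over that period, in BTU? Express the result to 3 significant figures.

14500000 BTU

R_total = 13.6 + 3.22 = 16.82 ft²·°F·h/BTU
E = A × HDD × 24 / R = 2420 × 4210 × 24 / 16.82 = 14540000 BTU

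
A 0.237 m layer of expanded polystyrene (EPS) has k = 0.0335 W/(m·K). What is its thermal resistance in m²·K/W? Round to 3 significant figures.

R = L/k = 0.237/0.0335 = 7.075 m²·K/W

7.07 m²·K/W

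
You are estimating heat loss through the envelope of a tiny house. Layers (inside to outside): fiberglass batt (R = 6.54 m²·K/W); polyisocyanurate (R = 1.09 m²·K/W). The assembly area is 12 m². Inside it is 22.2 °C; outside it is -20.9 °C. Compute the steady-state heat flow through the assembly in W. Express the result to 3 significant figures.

67.8 W

R_total = 6.54 + 1.09 = 7.63 m²·K/W
Q = A·ΔT/R = 12 × (22.2 − (-20.9)) / 7.63 = 67.79 W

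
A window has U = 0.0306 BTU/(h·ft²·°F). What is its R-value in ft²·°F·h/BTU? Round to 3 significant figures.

R = 1/U = 1/0.0306 = 32.68

32.7 ft²·°F·h/BTU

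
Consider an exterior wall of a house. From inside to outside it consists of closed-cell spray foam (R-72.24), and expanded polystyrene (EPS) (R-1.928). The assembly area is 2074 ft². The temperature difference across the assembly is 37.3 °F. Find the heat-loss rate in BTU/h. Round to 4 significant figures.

1043 BTU/h

R_total = 72.24 + 1.928 = 74.168 ft²·°F·h/BTU
Q = A·ΔT/R = 2074 × 37.3 / 74.168 = 1043 BTU/h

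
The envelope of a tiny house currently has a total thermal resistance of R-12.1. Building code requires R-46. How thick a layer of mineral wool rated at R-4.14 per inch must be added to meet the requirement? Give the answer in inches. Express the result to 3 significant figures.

8.19 in

ΔR = 46 − 12.1 = 33.9 ft²·°F·h/BTU
L = ΔR / (R/in) = 33.9/4.14 = 8.188 in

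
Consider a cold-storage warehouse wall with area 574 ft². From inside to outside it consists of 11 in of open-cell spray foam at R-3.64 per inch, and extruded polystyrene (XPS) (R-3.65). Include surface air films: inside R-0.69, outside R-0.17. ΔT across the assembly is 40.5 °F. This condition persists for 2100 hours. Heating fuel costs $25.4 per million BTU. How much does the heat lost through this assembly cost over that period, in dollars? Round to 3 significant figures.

11 × 3.64 = 40.04
R_total = 0.69 + 40.04 + 3.65 + 0.17 = 44.55 ft²·°F·h/BTU
Q = 574 × 40.5 / 44.55 = 521.8 BTU/h
E = 521.8 × 2100 = 1096000 BTU
Cost = 1096000/10⁶ × 25.4 = $27.83

27.8 dollars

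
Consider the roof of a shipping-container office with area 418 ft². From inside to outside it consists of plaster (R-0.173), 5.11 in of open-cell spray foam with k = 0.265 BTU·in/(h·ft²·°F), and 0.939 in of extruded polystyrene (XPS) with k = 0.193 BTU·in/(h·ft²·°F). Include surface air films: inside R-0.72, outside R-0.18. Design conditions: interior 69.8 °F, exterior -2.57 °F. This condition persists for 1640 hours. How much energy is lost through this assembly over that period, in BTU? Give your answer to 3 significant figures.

1970000 BTU

5.11/0.265 = 19.28
0.939/0.193 = 4.865
R_total = 0.72 + 0.173 + 19.28 + 4.865 + 0.18 = 25.22 ft²·°F·h/BTU
Q = 418 × (69.8 − (-2.57)) / 25.22 = 1199 BTU/h
E = 1199 × 1640 = 1967000 BTU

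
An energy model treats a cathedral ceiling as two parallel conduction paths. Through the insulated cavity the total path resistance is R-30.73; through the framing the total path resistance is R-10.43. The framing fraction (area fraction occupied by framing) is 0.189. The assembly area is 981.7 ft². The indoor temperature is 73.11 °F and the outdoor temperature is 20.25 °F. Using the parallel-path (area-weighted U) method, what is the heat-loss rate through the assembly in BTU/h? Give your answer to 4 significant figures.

2310 BTU/h

U_eff = 0.811/30.73 + 0.189/10.43 = 0.026391 + 0.018121 = 0.044512
R_eff = 1/U_eff = 22.466 ft²·°F·h/BTU
Q = 981.7 × (73.11 − 20.25) / 22.466 = 2309.8 BTU/h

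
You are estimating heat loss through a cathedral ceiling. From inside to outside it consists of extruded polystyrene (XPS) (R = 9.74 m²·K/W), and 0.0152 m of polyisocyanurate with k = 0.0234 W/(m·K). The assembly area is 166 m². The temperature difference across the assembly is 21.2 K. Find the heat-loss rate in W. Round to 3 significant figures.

0.0152/0.0234 = 0.6496
R_total = 9.74 + 0.6496 = 10.39 m²·K/W
Q = A·ΔT/R = 166 × 21.2 / 10.39 = 338.7 W

339 W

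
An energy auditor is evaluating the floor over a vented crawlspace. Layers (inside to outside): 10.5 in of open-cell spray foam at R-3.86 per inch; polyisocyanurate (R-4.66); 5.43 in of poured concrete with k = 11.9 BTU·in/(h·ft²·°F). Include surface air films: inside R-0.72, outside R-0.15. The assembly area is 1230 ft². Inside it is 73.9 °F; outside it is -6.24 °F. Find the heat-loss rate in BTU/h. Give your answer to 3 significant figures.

10.5 × 3.86 = 40.53
5.43/11.9 = 0.4563
R_total = 0.72 + 40.53 + 4.66 + 0.4563 + 0.15 = 46.52 ft²·°F·h/BTU
Q = A·ΔT/R = 1230 × (73.9 − (-6.24)) / 46.52 = 2119 BTU/h

2120 BTU/h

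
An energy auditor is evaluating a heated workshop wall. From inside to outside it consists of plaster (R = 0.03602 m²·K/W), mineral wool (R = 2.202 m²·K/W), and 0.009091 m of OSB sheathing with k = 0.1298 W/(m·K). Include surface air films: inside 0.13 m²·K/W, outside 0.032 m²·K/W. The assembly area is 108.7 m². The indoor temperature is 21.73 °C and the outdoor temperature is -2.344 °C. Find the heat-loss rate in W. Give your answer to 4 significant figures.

1059 W

0.009091/0.1298 = 0.070039
R_total = 0.13 + 0.03602 + 2.202 + 0.070039 + 0.032 = 2.4701 m²·K/W
Q = A·ΔT/R = 108.7 × (21.73 − (-2.344)) / 2.4701 = 1059.4 W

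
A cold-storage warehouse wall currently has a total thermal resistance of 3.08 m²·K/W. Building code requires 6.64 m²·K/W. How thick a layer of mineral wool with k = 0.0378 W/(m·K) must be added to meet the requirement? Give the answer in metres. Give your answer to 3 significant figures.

ΔR = 6.64 − 3.08 = 3.56 m²·K/W
L = ΔR × k = 3.56 × 0.0378 = 0.1346 m

0.135 m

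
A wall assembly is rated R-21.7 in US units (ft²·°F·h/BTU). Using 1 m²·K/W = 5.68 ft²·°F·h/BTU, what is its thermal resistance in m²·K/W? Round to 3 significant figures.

R_SI = 21.7/5.68 = 3.82

3.82 m²·K/W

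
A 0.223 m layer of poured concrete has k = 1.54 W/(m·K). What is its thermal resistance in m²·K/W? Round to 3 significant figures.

R = L/k = 0.223/1.54 = 0.1448 m²·K/W

0.145 m²·K/W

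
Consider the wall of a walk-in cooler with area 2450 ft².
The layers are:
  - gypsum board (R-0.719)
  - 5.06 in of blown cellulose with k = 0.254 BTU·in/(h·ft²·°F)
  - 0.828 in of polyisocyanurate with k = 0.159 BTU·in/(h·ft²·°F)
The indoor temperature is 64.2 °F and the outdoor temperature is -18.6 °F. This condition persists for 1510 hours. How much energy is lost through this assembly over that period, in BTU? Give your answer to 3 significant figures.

11900000 BTU

5.06/0.254 = 19.92
0.828/0.159 = 5.208
R_total = 0.719 + 19.92 + 5.208 = 25.85 ft²·°F·h/BTU
Q = 2450 × (64.2 − (-18.6)) / 25.85 = 7848 BTU/h
E = 7848 × 1510 = 11850000 BTU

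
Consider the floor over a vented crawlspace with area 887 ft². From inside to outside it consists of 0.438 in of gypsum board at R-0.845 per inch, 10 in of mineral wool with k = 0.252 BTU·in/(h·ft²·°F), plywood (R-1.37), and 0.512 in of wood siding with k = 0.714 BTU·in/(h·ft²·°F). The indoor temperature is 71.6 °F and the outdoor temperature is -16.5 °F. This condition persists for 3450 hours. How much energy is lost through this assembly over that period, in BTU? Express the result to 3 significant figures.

0.438 × 0.845 = 0.3701
10/0.252 = 39.68
0.512/0.714 = 0.7171
R_total = 0.3701 + 39.68 + 1.37 + 0.7171 = 42.14 ft²·°F·h/BTU
Q = 887 × (71.6 − (-16.5)) / 42.14 = 1854 BTU/h
E = 1854 × 3450 = 6398000 BTU

6400000 BTU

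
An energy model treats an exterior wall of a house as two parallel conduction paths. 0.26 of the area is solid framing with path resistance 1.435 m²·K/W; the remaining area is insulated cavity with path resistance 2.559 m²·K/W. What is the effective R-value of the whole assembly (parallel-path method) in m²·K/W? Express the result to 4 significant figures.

U_eff = 0.74/2.559 + 0.26/1.435 = 0.28918 + 0.18118 = 0.47036
R_eff = 1/U_eff = 2.126 m²·K/W

2.126 m²·K/W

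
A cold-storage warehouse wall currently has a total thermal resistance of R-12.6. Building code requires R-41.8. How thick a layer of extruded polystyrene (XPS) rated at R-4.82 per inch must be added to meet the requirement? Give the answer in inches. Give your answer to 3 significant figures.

6.06 in

ΔR = 41.8 − 12.6 = 29.2 ft²·°F·h/BTU
L = ΔR / (R/in) = 29.2/4.82 = 6.058 in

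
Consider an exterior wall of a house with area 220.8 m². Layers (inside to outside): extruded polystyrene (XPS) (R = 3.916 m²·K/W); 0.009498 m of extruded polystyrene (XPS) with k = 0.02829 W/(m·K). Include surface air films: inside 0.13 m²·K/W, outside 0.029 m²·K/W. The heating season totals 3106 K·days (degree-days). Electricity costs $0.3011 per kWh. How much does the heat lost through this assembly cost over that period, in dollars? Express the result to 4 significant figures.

1124 dollars

0.009498/0.02829 = 0.33574
R_total = 0.13 + 3.916 + 0.33574 + 0.029 = 4.4107 m²·K/W
E = A × HDD × 24 / R / 1000 = 220.8 × 3106 × 24 / 4.4107 / 1000 = 3731.6 kWh
Cost = 3731.6 × 0.3011 = $1123.6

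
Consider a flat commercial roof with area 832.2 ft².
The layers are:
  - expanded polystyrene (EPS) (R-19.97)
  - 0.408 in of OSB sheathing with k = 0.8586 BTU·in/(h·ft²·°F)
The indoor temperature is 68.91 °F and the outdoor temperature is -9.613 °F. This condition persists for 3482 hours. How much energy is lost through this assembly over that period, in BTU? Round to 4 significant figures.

11130000 BTU

0.408/0.8586 = 0.47519
R_total = 19.97 + 0.47519 = 20.445 ft²·°F·h/BTU
Q = 832.2 × (68.91 − (-9.613)) / 20.445 = 3196.2 BTU/h
E = 3196.2 × 3482 = 11129000 BTU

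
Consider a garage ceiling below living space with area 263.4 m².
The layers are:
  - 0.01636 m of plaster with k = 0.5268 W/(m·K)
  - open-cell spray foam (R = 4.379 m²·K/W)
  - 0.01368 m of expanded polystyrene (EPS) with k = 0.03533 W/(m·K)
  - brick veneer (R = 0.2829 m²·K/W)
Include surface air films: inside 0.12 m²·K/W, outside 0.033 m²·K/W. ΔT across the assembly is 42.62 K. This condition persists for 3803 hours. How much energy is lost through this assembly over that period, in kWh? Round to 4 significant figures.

0.01636/0.5268 = 0.031055
0.01368/0.03533 = 0.38721
R_total = 0.12 + 0.031055 + 4.379 + 0.38721 + 0.2829 + 0.033 = 5.2332 m²·K/W
Q = 263.4 × 42.62 / 5.2332 = 2145.2 W
E = 2145.2 W × 3803 h / 1000 = 8158.1 kWh

8158 kWh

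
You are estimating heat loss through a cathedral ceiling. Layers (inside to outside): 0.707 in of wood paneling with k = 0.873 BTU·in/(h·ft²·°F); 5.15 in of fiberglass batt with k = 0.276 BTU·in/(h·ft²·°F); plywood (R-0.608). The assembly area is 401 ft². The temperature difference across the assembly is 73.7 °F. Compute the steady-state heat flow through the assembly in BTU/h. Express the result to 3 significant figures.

0.707/0.873 = 0.8099
5.15/0.276 = 18.66
R_total = 0.8099 + 18.66 + 0.608 = 20.08 ft²·°F·h/BTU
Q = A·ΔT/R = 401 × 73.7 / 20.08 = 1472 BTU/h

1470 BTU/h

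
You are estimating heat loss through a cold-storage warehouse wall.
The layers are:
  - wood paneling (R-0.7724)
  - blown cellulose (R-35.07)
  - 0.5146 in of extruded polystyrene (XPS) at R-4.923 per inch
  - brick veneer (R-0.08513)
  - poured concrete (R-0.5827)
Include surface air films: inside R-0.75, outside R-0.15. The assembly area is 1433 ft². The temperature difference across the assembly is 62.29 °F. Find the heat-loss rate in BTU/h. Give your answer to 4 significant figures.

2235 BTU/h

0.5146 × 4.923 = 2.5334
R_total = 0.75 + 0.7724 + 35.07 + 2.5334 + 0.08513 + 0.5827 + 0.15 = 39.944 ft²·°F·h/BTU
Q = A·ΔT/R = 1433 × 62.29 / 39.944 = 2234.7 BTU/h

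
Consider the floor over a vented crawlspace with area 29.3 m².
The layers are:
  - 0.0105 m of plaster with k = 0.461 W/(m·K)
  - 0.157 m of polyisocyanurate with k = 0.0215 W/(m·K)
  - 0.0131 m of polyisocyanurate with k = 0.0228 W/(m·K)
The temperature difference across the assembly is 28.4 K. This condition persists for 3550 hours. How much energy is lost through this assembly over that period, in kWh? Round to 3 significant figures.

0.0105/0.461 = 0.02278
0.157/0.0215 = 7.302
0.0131/0.0228 = 0.5746
R_total = 0.02278 + 7.302 + 0.5746 = 7.9 m²·K/W
Q = 29.3 × 28.4 / 7.9 = 105.3 W
E = 105.3 W × 3550 h / 1000 = 373.9 kWh

374 kWh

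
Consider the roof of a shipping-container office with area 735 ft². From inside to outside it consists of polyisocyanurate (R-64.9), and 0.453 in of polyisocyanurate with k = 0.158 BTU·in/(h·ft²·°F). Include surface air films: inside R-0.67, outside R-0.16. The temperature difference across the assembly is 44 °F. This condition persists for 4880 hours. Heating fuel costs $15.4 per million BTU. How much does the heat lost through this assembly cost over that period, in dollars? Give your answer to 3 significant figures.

35.4 dollars

0.453/0.158 = 2.867
R_total = 0.67 + 64.9 + 2.867 + 0.16 = 68.6 ft²·°F·h/BTU
Q = 735 × 44 / 68.6 = 471.4 BTU/h
E = 471.4 × 4880 = 2301000 BTU
Cost = 2301000/10⁶ × 15.4 = $35.43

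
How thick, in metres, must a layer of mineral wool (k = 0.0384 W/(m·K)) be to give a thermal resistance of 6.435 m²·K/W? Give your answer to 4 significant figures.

L = R·k = 6.435 × 0.0384 = 0.2471 m

0.2471 m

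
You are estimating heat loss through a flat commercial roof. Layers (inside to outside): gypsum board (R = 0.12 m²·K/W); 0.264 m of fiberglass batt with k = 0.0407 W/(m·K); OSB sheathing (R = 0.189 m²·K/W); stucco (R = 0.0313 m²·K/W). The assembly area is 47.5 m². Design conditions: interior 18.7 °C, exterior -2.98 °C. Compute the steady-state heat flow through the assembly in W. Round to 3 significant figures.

0.264/0.0407 = 6.486
R_total = 0.12 + 6.486 + 0.189 + 0.0313 = 6.827 m²·K/W
Q = A·ΔT/R = 47.5 × (18.7 − (-2.98)) / 6.827 = 150.8 W

151 W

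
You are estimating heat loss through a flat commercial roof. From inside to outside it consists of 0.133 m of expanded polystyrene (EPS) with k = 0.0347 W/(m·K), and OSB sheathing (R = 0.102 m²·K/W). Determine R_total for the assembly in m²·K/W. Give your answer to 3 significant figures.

0.133/0.0347 = 3.833
R_total = 3.833 + 0.102 = 3.935 m²·K/W

3.93 m²·K/W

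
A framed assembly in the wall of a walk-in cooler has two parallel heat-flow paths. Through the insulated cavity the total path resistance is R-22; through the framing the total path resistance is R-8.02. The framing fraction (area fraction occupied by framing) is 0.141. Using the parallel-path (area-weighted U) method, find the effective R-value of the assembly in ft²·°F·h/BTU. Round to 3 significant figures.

U_eff = 0.859/22 + 0.141/8.02 = 0.03905 + 0.01758 = 0.05663
R_eff = 1/U_eff = 17.66 ft²·°F·h/BTU

17.7 ft²·°F·h/BTU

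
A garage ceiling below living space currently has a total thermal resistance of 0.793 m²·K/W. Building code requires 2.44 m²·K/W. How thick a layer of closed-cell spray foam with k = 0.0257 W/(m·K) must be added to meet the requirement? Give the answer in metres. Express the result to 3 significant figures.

0.0423 m

ΔR = 2.44 − 0.793 = 1.647 m²·K/W
L = ΔR × k = 1.647 × 0.0257 = 0.04233 m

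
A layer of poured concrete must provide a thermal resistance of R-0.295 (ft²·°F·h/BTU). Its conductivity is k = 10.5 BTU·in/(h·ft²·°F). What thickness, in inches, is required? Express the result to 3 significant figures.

3.10 in

L = R × k = 0.295 × 10.5 = 3.097 in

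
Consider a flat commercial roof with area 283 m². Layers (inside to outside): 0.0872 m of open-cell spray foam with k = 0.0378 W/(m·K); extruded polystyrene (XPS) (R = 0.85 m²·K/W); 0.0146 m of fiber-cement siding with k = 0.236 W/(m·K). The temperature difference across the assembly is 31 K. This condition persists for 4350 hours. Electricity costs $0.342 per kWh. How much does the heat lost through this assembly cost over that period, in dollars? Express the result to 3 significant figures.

0.0872/0.0378 = 2.307
0.0146/0.236 = 0.06186
R_total = 2.307 + 0.85 + 0.06186 = 3.219 m²·K/W
Q = 283 × 31 / 3.219 = 2726 W
E = 2726 W × 4350 h / 1000 = 11860 kWh
Cost = 11860 × 0.342 = $4055

4050 dollars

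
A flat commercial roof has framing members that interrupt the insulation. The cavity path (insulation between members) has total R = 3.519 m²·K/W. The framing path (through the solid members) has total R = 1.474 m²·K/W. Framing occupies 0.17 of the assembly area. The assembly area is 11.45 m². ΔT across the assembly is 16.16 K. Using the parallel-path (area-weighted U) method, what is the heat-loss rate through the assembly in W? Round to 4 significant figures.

U_eff = 0.83/3.519 + 0.17/1.474 = 0.23586 + 0.11533 = 0.35119
R_eff = 1/U_eff = 2.8474 m²·K/W
Q = 11.45 × 16.16 / 2.8474 = 64.982 W

64.98 W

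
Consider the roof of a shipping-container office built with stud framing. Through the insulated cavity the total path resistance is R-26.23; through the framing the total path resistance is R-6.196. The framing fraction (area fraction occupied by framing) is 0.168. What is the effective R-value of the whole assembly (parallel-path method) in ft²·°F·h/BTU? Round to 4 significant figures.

U_eff = 0.832/26.23 + 0.168/6.196 = 0.031719 + 0.027114 = 0.058834
R_eff = 1/U_eff = 16.997 ft²·°F·h/BTU

17.00 ft²·°F·h/BTU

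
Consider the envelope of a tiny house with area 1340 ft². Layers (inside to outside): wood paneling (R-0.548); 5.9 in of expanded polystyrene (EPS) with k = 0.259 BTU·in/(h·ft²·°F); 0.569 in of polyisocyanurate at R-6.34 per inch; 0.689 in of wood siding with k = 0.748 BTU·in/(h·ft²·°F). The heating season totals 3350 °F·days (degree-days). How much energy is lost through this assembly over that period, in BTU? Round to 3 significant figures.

3870000 BTU

5.9/0.259 = 22.78
0.569 × 6.34 = 3.607
0.689/0.748 = 0.9211
R_total = 0.548 + 22.78 + 3.607 + 0.9211 = 27.86 ft²·°F·h/BTU
E = A × HDD × 24 / R = 1340 × 3350 × 24 / 27.86 = 3868000 BTU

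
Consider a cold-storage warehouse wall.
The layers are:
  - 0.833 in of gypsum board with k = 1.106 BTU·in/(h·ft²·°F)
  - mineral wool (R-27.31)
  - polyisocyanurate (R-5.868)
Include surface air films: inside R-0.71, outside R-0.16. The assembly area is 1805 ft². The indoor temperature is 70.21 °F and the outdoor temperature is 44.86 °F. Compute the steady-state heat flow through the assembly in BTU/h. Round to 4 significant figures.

1315 BTU/h

0.833/1.106 = 0.75316
R_total = 0.71 + 0.75316 + 27.31 + 5.868 + 0.16 = 34.801 ft²·°F·h/BTU
Q = A·ΔT/R = 1805 × (70.21 − 44.86) / 34.801 = 1314.8 BTU/h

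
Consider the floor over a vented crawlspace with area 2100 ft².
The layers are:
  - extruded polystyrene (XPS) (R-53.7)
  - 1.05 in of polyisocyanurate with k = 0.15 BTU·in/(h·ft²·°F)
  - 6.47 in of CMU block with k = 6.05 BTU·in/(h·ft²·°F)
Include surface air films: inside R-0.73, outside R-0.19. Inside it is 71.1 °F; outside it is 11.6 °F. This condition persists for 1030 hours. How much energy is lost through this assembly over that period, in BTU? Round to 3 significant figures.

2050000 BTU

1.05/0.15 = 7
6.47/6.05 = 1.069
R_total = 0.73 + 53.7 + 7 + 1.069 + 0.19 = 62.69 ft²·°F·h/BTU
Q = 2100 × (71.1 − 11.6) / 62.69 = 1993 BTU/h
E = 1993 × 1030 = 2053000 BTU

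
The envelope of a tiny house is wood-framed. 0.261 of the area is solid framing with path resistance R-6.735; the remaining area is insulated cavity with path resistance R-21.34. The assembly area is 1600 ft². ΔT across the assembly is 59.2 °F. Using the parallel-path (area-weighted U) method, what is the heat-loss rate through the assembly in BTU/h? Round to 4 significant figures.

U_eff = 0.739/21.34 + 0.261/6.735 = 0.03463 + 0.038753 = 0.073383
R_eff = 1/U_eff = 13.627 ft²·°F·h/BTU
Q = 1600 × 59.2 / 13.627 = 6950.8 BTU/h

6951 BTU/h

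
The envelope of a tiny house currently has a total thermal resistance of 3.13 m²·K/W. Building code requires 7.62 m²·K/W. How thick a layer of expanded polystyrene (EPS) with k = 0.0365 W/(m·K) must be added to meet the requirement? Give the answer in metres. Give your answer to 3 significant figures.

0.164 m

ΔR = 7.62 − 3.13 = 4.49 m²·K/W
L = ΔR × k = 4.49 × 0.0365 = 0.1639 m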